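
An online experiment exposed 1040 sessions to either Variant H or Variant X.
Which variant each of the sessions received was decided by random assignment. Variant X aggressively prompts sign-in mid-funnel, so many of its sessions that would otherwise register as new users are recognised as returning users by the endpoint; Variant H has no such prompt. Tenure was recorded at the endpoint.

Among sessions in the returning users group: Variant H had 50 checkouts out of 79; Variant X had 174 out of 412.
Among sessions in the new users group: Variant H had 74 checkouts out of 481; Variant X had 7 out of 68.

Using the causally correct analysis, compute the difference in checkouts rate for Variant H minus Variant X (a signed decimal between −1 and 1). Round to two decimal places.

-0.16

The stratified and pooled comparisons disagree (Variant H wins within each user tenure; Variant X wins overall), so the answer turns on the causal role of user tenure.
User tenure here is a post-treatment variable shaped by the variant; conditioning on it would introduce bias rather than remove it. The overall comparison is the causal one.
The causal difference is the pooled difference: 0.221 − 0.377 = -0.156.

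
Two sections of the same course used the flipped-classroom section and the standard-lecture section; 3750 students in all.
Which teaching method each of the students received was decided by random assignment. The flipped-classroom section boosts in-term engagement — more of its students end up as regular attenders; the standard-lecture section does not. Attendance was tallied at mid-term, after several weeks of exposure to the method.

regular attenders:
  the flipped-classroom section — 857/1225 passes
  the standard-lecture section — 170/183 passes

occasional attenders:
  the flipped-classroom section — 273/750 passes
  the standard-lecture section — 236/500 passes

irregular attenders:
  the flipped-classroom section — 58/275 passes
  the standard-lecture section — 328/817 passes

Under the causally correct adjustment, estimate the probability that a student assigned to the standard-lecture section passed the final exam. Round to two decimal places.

0.49

Stratifying would compare teaching methods among students the teaching methods themselves sorted into mid-term attendance groups — a form of selection on an intermediate. The unconditioned pooled rates give the total causal effect.
So P(outcome | do(the standard-lecture section)) is just the pooled rate for the standard-lecture section: 734/1500 = 0.489.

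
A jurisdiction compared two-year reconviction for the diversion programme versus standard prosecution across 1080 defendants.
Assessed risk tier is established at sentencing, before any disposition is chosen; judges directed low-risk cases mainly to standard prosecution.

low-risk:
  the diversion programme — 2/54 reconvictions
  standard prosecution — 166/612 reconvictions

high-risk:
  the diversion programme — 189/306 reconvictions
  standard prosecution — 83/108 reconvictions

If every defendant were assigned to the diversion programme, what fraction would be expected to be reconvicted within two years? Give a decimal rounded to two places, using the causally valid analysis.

The assessed risk tier-specific comparison favours the diversion programme throughout, but the pooled figures favour standard prosecution. The question is whether to condition on assessed risk tier.
Assessed risk tier satisfies the back-door criterion: it is not a descendant of the disposition, and it blocks the spurious path from disposition to outcome. Adjusting for it (i.e., using the within-assessed risk tier rates) gives the causal effect.
Standardising the diversion programme to the population assessed risk tier mix: 0.617·2/54 + 0.383·189/306 = 0.260.

0.26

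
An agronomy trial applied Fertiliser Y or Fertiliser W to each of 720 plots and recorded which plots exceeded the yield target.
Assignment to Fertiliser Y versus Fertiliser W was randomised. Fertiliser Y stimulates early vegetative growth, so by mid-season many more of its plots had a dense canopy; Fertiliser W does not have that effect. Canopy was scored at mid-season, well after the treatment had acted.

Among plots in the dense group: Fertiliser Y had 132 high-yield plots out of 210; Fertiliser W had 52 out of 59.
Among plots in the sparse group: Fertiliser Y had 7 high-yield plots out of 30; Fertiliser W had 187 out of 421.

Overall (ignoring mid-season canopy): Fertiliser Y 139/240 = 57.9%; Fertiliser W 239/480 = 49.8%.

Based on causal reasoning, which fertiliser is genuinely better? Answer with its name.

Fertiliser Y

The mid-season canopy-specific comparison favours Fertiliser W throughout, but the pooled figures favour Fertiliser Y. The question is whether to condition on mid-season canopy.
The distribution of mid-season canopy is itself part of what the fertiliser does — it is an intermediate outcome. Holding it fixed would remove that part of the effect; the total effect is the pooled difference.
Pooled: Fertiliser Y 57.9% vs Fertiliser W 49.8%; Fertiliser Y is higher overall.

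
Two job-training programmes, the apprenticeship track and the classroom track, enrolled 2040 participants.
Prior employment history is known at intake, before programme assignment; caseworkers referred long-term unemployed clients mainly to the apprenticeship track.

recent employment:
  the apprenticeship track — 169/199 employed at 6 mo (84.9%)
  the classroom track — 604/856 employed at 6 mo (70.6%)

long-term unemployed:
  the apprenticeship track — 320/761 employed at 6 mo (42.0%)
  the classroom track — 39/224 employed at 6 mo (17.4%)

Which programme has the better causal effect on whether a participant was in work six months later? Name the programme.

The prior employment history-specific comparison favours the apprenticeship track throughout, but the pooled figures favour the classroom track. The question is whether to condition on prior employment history.
Prior employment history satisfies the back-door criterion: it is not a descendant of the programme, and it blocks the spurious path from programme to outcome. Adjusting for it (i.e., using the within-prior employment history rates) gives the causal effect.
Within each level — recent employment: 84.9% vs 70.6%; long-term unemployed: 42.0% vs 17.4% — the apprenticeship track is higher every time.

the apprenticeship track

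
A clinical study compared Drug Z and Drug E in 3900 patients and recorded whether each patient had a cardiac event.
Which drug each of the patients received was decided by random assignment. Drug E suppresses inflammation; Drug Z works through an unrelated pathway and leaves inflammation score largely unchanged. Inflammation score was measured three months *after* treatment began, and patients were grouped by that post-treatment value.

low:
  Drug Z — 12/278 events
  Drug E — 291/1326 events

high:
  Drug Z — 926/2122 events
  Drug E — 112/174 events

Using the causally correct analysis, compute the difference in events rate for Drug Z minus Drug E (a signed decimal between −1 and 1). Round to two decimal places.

Inflammation score here is a post-treatment variable shaped by the drug; conditioning on it would introduce bias rather than remove it. The overall comparison is the causal one.
The causal difference is the pooled difference: 0.391 − 0.269 = +0.122.

+0.12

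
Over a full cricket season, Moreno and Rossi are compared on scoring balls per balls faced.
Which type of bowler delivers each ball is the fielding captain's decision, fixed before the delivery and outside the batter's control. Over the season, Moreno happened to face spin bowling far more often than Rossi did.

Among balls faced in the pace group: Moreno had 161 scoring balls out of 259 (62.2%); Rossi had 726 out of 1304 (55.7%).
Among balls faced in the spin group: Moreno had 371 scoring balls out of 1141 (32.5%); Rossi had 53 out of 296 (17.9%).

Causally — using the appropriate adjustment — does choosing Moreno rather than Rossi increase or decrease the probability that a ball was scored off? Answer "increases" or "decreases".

The bowling type-specific comparison favours Moreno throughout, but the pooled figures favour Rossi. The question is whether to condition on bowling type.
Since bowling type is a pre-existing factor (not a product of the player) and it affects the outcome on its own, it is a confounder. The stratified rates, not the pooled rate, identify the causal effect.
Within each level — pace: 62.2% vs 55.7%; spin: 32.5% vs 17.9% — Moreno is higher every time.

increases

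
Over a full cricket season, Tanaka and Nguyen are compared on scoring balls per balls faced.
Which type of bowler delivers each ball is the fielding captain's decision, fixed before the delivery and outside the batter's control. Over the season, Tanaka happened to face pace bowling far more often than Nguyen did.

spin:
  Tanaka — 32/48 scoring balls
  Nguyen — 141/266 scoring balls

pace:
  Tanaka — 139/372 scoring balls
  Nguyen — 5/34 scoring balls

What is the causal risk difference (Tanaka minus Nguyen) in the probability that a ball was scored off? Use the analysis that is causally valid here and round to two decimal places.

+0.19

Bowling type satisfies the back-door criterion: it is not a descendant of the player, and it blocks the spurious path from player to outcome. Adjusting for it (i.e., using the within-bowling type rates) gives the causal effect.
Adjusting over the population distribution of bowling type: 0.436·(0.667−0.530) + 0.564·(0.374−0.147) = +0.187.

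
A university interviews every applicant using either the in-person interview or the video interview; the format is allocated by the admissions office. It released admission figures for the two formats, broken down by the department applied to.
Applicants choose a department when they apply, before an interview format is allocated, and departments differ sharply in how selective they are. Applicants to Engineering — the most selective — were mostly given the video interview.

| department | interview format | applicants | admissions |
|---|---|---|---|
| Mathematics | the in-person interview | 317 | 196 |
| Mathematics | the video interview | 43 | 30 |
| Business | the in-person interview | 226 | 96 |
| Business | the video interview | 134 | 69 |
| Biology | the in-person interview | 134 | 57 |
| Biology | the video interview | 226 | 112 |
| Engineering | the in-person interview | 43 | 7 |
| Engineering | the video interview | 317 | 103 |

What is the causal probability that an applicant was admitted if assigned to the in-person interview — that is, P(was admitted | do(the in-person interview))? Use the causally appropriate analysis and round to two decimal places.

0.41

Within every department level the video interview has the higher rate, yet pooled the in-person interview does — Simpson's reversal.
Department satisfies the back-door criterion: it is not a descendant of the interview format, and it blocks the spurious path from interview format to outcome. Adjusting for it (i.e., using the within-department rates) gives the causal effect.
Standardising the in-person interview to the population department mix: 0.250·196/317 + 0.250·96/226 + 0.250·57/134 + 0.250·7/43 = 0.408.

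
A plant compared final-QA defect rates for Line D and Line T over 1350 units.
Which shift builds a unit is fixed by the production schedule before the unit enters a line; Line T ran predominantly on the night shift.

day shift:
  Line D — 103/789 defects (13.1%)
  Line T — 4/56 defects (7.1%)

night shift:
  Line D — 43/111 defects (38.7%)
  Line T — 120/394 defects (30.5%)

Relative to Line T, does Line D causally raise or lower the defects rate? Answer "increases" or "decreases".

increases

Shift differs across lines for reasons unrelated to any effect of the line itself, and it separately predicts the outcome — a classic confounder. We must compare within shift levels.
Within each level — day shift: 13.1% vs 7.1%; night shift: 38.7% vs 30.5% — Line T is lower every time.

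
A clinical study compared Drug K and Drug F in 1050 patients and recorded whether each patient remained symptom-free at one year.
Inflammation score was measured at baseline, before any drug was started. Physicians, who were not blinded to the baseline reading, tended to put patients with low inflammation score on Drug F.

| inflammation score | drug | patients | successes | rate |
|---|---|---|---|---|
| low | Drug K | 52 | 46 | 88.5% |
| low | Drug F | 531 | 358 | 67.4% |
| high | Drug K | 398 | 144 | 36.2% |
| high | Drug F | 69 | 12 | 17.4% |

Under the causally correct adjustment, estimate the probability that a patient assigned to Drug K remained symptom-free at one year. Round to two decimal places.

The stratified and pooled comparisons disagree (Drug K wins within each inflammation score; Drug F wins overall), so the answer turns on the causal role of inflammation score.
Inflammation score differs across drugs for reasons unrelated to any effect of the drug itself, and it separately predicts the outcome — a classic confounder. We must compare within inflammation score levels.
Standardising Drug K to the population inflammation score mix: 0.555·46/52 + 0.445·144/398 = 0.652.

0.65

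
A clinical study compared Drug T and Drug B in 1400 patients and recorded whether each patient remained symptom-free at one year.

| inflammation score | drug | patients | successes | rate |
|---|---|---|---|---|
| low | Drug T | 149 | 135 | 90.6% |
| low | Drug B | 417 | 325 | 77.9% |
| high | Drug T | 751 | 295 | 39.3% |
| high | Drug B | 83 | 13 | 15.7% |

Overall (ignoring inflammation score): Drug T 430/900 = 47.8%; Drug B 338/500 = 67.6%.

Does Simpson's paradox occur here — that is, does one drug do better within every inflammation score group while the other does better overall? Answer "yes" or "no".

Within each inflammation score level (low 90.6% vs 77.9%; high 39.3% vs 15.7%), Drug T has the higher rate every time. Pooled: 47.8% vs 67.6% — Drug B has the higher rate overall. The two comparisons disagree.

yes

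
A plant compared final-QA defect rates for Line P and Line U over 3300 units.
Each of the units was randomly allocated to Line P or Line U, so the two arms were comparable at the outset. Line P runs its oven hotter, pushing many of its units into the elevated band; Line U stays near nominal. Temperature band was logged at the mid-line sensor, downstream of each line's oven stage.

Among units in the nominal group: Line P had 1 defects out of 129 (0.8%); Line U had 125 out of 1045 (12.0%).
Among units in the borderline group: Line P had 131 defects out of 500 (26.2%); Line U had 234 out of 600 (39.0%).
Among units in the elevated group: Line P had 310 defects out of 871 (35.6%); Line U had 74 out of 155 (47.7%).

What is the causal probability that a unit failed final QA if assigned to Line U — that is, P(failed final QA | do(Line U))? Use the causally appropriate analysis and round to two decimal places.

0.24

The distribution of in-process temperature band is itself part of what the line does — it is an intermediate outcome. Holding it fixed would remove that part of the effect; the total effect is the pooled difference.
So P(outcome | do(Line U)) is just the pooled rate for Line U: 433/1800 = 0.241.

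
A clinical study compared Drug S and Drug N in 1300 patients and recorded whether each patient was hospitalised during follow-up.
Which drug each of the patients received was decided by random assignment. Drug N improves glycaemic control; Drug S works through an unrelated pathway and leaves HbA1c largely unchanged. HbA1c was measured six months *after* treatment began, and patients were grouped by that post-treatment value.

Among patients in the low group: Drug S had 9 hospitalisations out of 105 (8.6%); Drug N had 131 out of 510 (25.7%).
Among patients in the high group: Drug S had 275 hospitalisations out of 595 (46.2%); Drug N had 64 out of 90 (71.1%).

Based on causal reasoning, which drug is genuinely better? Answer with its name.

Drug N

The distribution of HbA1c is itself part of what the drug does — it is an intermediate outcome. Holding it fixed would remove that part of the effect; the total effect is the pooled difference.
Pooled: Drug S 40.6% vs Drug N 32.5%; Drug N is lower overall.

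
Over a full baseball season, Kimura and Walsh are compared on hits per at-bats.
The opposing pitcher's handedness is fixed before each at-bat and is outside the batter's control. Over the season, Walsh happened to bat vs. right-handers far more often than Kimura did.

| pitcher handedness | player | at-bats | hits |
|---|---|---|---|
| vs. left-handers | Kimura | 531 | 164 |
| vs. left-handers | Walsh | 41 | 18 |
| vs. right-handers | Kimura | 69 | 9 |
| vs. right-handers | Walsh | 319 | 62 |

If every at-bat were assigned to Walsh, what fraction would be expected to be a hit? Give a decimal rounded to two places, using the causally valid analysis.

0.34

The pitcher handedness-specific comparison favours Walsh throughout, but the pooled figures favour Kimura. The question is whether to condition on pitcher handedness.
Nothing the player does changes pitcher handedness; the imbalance is an allocation artefact. With pitcher handedness also predicting the outcome, the pooled figure is confounded, and the within-stratum comparison is the causal one.
Standardising Walsh to the population pitcher handedness mix: 0.596·18/41 + 0.404·62/319 = 0.340.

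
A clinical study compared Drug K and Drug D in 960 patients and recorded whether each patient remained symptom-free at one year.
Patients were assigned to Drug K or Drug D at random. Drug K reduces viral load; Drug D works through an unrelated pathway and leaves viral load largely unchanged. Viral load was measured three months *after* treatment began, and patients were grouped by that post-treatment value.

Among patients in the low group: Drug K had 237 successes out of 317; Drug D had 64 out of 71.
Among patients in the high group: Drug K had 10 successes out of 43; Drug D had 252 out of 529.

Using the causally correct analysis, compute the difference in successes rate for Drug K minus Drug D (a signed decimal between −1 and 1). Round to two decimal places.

Because the drug influences viral load, viral load is a post-treatment mediator, not a confounder. Stratifying on it would bias the estimate; the causal effect is the crude pooled difference.
The causal difference is the pooled difference: 0.686 − 0.527 = +0.159.

+0.16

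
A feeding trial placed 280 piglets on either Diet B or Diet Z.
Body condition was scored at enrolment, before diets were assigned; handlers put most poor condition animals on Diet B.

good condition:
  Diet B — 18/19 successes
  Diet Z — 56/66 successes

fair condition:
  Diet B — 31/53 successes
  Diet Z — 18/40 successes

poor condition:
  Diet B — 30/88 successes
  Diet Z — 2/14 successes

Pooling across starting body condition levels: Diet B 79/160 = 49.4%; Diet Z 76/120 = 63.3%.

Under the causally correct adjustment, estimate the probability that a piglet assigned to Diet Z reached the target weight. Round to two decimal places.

0.46

The stratified and pooled comparisons disagree (Diet B wins within each starting body condition; Diet Z wins overall), so the answer turns on the causal role of starting body condition.
Starting body condition differs across diets for reasons unrelated to any effect of the diet itself, and it separately predicts the outcome — a classic confounder. We must compare within starting body condition levels.
Standardising Diet Z to the population starting body condition mix: 0.304·56/66 + 0.332·18/40 + 0.364·2/14 = 0.459.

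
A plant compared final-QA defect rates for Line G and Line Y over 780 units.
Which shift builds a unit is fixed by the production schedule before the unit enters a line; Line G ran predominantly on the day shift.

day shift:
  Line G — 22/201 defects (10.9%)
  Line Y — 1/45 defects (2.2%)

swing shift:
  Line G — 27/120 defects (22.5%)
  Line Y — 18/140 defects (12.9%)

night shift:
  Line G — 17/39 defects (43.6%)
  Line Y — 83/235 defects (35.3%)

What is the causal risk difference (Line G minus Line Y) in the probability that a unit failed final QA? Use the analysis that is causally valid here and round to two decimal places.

The stratified and pooled comparisons disagree (Line Y wins within each shift; Line G wins overall), so the answer turns on the causal role of shift.
Shift satisfies the back-door criterion: it is not a descendant of the line, and it blocks the spurious path from line to outcome. Adjusting for it (i.e., using the within-shift rates) gives the causal effect.
Adjusting over the population distribution of shift: 0.315·(0.109−0.022) + 0.333·(0.225−0.129) + 0.351·(0.436−0.353) = +0.089.

+0.09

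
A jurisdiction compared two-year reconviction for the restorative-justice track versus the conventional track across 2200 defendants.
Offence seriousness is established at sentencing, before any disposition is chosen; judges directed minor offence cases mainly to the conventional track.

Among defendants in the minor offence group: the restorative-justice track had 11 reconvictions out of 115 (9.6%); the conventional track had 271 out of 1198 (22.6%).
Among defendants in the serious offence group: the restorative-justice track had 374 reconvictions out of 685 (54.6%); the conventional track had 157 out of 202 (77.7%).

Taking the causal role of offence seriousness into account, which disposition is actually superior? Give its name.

Within every offence seriousness level the restorative-justice track has the lower rate, yet pooled the conventional track does — Simpson's reversal.
Offence seriousness satisfies the back-door criterion: it is not a descendant of the disposition, and it blocks the spurious path from disposition to outcome. Adjusting for it (i.e., using the within-offence seriousness rates) gives the causal effect.
Within each level — minor offence: 9.6% vs 22.6%; serious offence: 54.6% vs 77.7% — the restorative-justice track is lower every time.

the restorative-justice track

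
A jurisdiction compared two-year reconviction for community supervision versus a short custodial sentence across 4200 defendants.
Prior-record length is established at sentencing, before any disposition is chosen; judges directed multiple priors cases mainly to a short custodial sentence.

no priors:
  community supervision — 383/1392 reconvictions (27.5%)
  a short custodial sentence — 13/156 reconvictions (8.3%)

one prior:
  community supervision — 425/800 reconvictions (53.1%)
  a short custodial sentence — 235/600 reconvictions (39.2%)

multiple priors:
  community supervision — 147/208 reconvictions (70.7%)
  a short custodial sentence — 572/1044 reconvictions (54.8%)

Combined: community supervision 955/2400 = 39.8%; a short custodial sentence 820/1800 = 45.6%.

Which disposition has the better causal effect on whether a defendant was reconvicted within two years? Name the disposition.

a short custodial sentence

Within every prior-record length level a short custodial sentence has the lower rate, yet pooled community supervision does — Simpson's reversal.
Prior-record length differs across dispositions for reasons unrelated to any effect of the disposition itself, and it separately predicts the outcome — a classic confounder. We must compare within prior-record length levels.
Within each level — no priors: 27.5% vs 8.3%; one prior: 53.1% vs 39.2%; multiple priors: 70.7% vs 54.8% — a short custodial sentence is lower every time.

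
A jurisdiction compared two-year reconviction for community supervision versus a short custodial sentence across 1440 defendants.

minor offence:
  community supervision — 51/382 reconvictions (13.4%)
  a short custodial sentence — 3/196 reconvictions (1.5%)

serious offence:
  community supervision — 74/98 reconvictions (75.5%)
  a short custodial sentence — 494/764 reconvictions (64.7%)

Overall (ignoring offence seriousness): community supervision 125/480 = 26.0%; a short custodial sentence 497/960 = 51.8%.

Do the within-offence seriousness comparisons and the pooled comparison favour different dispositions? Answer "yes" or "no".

yes

Within each offence seriousness level (minor offence 13.4% vs 1.5%; serious offence 75.5% vs 64.7%), a short custodial sentence has the lower rate every time. Pooled: 26.0% vs 51.8% — community supervision has the lower rate overall. The two comparisons disagree.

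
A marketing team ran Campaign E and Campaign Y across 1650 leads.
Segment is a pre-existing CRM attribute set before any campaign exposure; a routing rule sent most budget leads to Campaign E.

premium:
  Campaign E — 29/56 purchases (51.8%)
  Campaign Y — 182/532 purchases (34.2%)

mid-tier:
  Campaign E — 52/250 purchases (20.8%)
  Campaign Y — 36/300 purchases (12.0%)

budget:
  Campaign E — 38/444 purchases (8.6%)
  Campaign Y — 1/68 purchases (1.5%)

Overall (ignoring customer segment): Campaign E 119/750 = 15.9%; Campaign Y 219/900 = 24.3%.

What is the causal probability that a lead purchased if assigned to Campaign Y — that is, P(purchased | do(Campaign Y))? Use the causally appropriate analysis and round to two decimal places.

Within every customer segment level Campaign E has the higher rate, yet pooled Campaign Y does — Simpson's reversal.
Customer segment is set before the campaign has any effect — it is not caused by the campaign — and it independently drives the outcome. That makes it a confounder, so the causal comparison is within customer segment levels.
Standardising Campaign Y to the population customer segment mix: 0.356·182/532 + 0.333·36/300 + 0.310·1/68 = 0.166.

0.17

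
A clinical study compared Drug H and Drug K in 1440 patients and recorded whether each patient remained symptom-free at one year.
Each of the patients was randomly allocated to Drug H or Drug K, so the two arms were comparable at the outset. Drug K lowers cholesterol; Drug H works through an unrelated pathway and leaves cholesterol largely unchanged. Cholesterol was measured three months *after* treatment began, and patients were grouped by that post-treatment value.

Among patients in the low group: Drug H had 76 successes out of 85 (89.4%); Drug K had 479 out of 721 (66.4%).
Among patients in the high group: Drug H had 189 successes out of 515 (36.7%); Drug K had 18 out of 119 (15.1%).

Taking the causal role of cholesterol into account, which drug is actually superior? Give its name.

Within every cholesterol level Drug H has the higher rate, yet pooled Drug K does — Simpson's reversal.
Because the drug influences cholesterol, cholesterol is a post-treatment mediator, not a confounder. Stratifying on it would bias the estimate; the causal effect is the crude pooled difference.
Pooled: Drug H 44.2% vs Drug K 59.2%; Drug K is higher overall.

Drug K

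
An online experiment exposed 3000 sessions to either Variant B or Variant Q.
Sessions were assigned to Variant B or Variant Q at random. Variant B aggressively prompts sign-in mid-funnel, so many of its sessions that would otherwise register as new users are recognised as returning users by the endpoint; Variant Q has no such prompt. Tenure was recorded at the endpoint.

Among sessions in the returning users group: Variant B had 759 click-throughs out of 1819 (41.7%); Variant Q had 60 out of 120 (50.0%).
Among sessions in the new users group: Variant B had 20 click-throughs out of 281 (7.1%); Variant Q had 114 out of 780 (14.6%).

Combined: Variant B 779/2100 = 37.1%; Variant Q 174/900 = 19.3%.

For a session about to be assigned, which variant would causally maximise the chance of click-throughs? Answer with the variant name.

Variant Q is higher inside every user tenure stratum but Variant B is higher in aggregate. Whether to stratify depends on how user tenure relates to the variant.
User tenure is recorded after the variant and is itself shifted by it — it sits on the causal path from variant to outcome. Conditioning on a mediator would strip out part of the effect we want; the pooled comparison gives the total causal effect.
Pooled: Variant B 37.1% vs Variant Q 19.3%; Variant B is higher overall.

Variant B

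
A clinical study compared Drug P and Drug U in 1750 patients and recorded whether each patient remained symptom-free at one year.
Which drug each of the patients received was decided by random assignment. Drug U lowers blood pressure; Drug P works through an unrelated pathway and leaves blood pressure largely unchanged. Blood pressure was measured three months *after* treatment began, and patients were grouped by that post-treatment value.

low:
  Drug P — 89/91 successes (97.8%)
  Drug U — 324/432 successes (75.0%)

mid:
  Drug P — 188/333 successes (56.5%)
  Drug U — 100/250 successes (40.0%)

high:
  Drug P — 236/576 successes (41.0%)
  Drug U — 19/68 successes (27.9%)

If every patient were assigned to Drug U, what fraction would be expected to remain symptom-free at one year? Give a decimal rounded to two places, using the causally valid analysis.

Stratifying would compare drugs among patients the drugs themselves sorted into blood pressure groups — a form of selection on an intermediate. The unconditioned pooled rates give the total causal effect.
So P(outcome | do(Drug U)) is just the pooled rate for Drug U: 443/750 = 0.591.

0.59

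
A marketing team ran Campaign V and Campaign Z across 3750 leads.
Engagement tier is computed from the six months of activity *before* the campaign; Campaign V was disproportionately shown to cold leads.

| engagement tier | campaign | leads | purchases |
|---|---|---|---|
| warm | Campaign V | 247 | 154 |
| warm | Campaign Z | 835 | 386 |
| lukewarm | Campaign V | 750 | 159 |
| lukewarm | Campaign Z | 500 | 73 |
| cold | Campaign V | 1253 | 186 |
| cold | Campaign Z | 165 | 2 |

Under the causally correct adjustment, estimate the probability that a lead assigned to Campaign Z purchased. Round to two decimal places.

Within every engagement tier level Campaign V has the higher rate, yet pooled Campaign Z does — Simpson's reversal.
Engagement tier is set before the campaign has any effect — it is not caused by the campaign — and it independently drives the outcome. That makes it a confounder, so the causal comparison is within engagement tier levels.
Standardising Campaign Z to the population engagement tier mix: 0.289·386/835 + 0.333·73/500 + 0.378·2/165 = 0.187.

0.19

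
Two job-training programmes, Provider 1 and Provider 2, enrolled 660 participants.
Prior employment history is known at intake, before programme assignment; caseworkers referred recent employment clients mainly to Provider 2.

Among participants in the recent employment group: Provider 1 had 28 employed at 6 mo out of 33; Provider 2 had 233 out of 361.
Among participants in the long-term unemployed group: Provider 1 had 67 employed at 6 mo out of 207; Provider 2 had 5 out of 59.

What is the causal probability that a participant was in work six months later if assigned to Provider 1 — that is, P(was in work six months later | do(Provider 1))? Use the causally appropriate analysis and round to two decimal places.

0.64

Since prior employment history is a pre-existing factor (not a product of the programme) and it affects the outcome on its own, it is a confounder. The stratified rates, not the pooled rate, identify the causal effect.
Standardising Provider 1 to the population prior employment history mix: 0.597·28/33 + 0.403·67/207 = 0.637.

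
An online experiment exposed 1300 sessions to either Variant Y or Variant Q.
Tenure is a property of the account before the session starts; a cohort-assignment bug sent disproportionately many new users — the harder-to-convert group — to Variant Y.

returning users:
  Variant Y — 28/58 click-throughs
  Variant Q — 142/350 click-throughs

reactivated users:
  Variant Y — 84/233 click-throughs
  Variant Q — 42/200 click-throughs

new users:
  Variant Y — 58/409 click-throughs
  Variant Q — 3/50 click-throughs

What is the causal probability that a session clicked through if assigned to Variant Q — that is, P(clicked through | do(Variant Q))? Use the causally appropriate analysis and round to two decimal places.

0.22

The imbalance in user tenure arose from how sessions were allocated, not from anything the variant did; and user tenure independently affects the outcome. The pooled gap is confounded — condition on user tenure.
Standardising Variant Q to the population user tenure mix: 0.314·142/350 + 0.333·42/200 + 0.353·3/50 = 0.218.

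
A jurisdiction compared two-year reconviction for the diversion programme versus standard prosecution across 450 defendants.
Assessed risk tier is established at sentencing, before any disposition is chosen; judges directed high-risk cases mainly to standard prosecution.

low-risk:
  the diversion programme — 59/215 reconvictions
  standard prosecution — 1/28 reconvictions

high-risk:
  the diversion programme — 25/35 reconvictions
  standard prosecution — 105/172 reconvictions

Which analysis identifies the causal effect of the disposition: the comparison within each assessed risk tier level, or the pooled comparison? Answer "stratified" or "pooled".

stratified

Within every assessed risk tier level standard prosecution has the lower rate, yet pooled the diversion programme does — Simpson's reversal.
Here assessed risk tier is a common cause — it drives both which disposition a case falls under and the outcome. The crude comparison mixes populations; the stratum-specific rates are the causally relevant ones.
Within each level — low-risk: 27.4% vs 3.6%; high-risk: 71.4% vs 61.0% — standard prosecution is lower every time.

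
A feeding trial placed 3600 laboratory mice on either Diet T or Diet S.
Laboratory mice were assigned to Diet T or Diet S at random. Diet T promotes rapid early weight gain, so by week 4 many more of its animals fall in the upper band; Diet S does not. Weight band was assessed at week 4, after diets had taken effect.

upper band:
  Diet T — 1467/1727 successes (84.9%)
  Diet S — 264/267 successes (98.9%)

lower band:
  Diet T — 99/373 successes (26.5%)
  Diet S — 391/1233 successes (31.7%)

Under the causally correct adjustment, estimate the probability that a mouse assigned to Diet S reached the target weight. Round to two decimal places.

The stratified and pooled comparisons disagree (Diet S wins within each week-4 weight band; Diet T wins overall), so the answer turns on the causal role of week-4 weight band.
Week-4 weight band is downstream of the diet. One should not condition on a consequence of treatment, so the overall rates are the right comparison.
So P(outcome | do(Diet S)) is just the pooled rate for Diet S: 655/1500 = 0.437.

0.44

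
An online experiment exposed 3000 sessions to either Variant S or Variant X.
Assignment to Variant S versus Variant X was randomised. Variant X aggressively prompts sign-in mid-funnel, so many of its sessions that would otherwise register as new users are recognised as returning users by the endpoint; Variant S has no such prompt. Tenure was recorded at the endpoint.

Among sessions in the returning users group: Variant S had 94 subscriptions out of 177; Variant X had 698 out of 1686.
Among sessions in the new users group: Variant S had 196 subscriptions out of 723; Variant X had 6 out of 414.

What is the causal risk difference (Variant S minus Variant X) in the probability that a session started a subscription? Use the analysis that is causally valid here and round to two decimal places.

-0.01

Because the variant influences user tenure, user tenure is a post-treatment mediator, not a confounder. Stratifying on it would bias the estimate; the causal effect is the crude pooled difference.
The causal difference is the pooled difference: 0.322 − 0.335 = -0.013.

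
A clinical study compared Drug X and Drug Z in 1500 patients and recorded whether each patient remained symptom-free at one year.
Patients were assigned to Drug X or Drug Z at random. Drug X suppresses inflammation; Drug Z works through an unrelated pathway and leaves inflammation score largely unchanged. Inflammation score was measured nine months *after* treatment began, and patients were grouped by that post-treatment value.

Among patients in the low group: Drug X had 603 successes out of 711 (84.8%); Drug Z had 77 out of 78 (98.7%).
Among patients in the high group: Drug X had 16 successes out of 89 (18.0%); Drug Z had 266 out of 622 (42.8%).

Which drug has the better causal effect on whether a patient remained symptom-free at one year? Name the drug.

Drug X

Inflammation score is recorded after the drug and is itself shifted by it — it sits on the causal path from drug to outcome. Conditioning on a mediator would strip out part of the effect we want; the pooled comparison gives the total causal effect.
Pooled: Drug X 77.4% vs Drug Z 49.0%; Drug X is higher overall.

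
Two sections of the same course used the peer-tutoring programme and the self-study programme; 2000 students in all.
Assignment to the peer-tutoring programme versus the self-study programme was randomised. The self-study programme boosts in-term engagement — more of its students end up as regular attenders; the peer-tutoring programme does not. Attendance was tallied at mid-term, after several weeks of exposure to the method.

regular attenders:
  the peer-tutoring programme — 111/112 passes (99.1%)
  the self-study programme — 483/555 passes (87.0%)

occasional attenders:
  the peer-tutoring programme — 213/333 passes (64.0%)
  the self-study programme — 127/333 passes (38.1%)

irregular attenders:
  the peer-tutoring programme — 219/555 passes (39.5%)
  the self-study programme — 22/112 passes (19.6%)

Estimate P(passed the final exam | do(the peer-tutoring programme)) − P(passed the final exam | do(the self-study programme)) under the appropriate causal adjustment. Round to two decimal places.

Mid-term attendance is recorded after the teaching method and is itself shifted by it — it sits on the causal path from teaching method to outcome. Conditioning on a mediator would strip out part of the effect we want; the pooled comparison gives the total causal effect.
The causal difference is the pooled difference: 0.543 − 0.632 = -0.089.

-0.09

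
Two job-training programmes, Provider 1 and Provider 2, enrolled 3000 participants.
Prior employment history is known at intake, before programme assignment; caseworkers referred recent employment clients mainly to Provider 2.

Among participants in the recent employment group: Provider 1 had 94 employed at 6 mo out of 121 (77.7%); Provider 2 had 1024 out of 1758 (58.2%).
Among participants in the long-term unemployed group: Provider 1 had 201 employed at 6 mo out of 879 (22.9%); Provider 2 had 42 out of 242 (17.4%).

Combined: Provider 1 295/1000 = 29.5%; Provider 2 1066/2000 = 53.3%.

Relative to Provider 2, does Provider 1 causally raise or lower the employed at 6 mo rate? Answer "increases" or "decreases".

increases

Provider 1 is higher inside every prior employment history stratum but Provider 2 is higher in aggregate. Whether to stratify depends on how prior employment history relates to the programme.
Nothing the programme does changes prior employment history; the imbalance is an allocation artefact. With prior employment history also predicting the outcome, the pooled figure is confounded, and the within-stratum comparison is the causal one.
Within each level — recent employment: 77.7% vs 58.2%; long-term unemployed: 22.9% vs 17.4% — Provider 1 is higher every time.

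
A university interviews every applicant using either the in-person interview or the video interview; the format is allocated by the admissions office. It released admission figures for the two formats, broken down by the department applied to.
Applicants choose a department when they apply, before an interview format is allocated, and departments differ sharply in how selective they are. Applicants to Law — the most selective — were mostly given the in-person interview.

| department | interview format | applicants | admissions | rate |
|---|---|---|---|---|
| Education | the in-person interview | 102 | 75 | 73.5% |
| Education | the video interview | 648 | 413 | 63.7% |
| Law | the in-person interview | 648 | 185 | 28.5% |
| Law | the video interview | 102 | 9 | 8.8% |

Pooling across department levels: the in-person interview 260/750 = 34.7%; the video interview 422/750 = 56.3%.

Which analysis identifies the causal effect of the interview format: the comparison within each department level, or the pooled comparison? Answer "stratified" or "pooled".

stratified

Within every department level the in-person interview has the higher rate, yet pooled the video interview does — Simpson's reversal.
Department differs across interview formats for reasons unrelated to any effect of the interview format itself, and it separately predicts the outcome — a classic confounder. We must compare within department levels.
Within each level — Education: 73.5% vs 63.7%; Law: 28.5% vs 8.8% — the in-person interview is higher every time.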